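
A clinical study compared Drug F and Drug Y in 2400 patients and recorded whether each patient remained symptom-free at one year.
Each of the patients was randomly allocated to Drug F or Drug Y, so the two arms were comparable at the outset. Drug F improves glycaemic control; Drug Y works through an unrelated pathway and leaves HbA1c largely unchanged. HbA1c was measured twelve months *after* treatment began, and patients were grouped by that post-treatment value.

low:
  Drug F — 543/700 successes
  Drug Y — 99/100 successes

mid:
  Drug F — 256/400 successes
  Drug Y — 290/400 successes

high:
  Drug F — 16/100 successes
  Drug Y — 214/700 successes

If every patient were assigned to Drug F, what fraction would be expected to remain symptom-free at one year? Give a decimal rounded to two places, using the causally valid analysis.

The distribution of HbA1c is itself part of what the drug does — it is an intermediate outcome. Holding it fixed would remove that part of the effect; the total effect is the pooled difference.
So P(outcome | do(Drug F)) is just the pooled rate for Drug F: 815/1200 = 0.679.

0.68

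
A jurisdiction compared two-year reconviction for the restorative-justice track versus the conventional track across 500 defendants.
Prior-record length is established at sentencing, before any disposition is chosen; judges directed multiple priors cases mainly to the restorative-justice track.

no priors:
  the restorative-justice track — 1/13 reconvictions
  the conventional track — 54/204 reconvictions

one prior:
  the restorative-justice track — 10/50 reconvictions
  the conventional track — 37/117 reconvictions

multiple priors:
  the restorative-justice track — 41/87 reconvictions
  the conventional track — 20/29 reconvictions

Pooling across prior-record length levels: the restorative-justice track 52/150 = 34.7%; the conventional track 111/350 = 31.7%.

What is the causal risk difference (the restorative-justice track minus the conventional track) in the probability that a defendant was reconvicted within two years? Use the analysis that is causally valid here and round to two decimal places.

-0.17

The prior-record length-specific comparison favours the restorative-justice track throughout, but the pooled figures favour the conventional track. The question is whether to condition on prior-record length.
Prior-record length satisfies the back-door criterion: it is not a descendant of the disposition, and it blocks the spurious path from disposition to outcome. Adjusting for it (i.e., using the within-prior-record length rates) gives the causal effect.
Adjusting over the population distribution of prior-record length: 0.434·(0.077−0.265) + 0.334·(0.200−0.316) + 0.232·(0.471−0.690) = -0.171.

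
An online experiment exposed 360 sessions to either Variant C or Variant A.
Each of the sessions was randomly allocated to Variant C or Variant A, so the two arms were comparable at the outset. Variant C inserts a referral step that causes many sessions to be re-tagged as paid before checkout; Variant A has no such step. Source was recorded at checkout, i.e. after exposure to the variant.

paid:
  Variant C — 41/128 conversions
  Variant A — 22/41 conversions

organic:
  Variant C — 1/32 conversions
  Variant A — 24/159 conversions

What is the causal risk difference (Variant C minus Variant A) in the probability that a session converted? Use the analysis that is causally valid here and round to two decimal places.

+0.03

Stratifying would compare variants among sessions the variants themselves sorted into traffic source groups — a form of selection on an intermediate. The unconditioned pooled rates give the total causal effect.
The causal difference is the pooled difference: 0.263 − 0.230 = +0.033.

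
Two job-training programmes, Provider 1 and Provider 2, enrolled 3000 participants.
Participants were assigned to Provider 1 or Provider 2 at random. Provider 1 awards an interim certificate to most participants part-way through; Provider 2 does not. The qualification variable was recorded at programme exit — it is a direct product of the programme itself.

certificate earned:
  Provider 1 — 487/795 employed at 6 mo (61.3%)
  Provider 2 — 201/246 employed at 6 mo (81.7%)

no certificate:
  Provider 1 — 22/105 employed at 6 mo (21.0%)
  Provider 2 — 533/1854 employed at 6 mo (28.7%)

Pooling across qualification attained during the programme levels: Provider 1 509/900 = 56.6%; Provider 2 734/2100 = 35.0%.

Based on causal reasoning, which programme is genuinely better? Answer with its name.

The stratified and pooled comparisons disagree (Provider 2 wins within each qualification attained during the programme; Provider 1 wins overall), so the answer turns on the causal role of qualification attained during the programme.
Because the programme influences qualification attained during the programme, qualification attained during the programme is a post-treatment mediator, not a confounder. Stratifying on it would bias the estimate; the causal effect is the crude pooled difference.
Pooled: Provider 1 56.6% vs Provider 2 35.0%; Provider 1 is higher overall.

Provider 1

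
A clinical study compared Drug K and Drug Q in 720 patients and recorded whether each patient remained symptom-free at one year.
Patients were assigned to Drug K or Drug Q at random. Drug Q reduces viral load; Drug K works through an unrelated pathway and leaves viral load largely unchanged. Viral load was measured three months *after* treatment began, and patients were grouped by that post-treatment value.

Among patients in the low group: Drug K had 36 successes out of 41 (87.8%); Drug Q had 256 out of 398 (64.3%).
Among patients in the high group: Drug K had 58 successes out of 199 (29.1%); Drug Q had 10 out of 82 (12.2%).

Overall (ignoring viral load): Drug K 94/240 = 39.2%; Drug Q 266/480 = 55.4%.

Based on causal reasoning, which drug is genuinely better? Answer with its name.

Drug K is higher inside every viral load stratum but Drug Q is higher in aggregate. Whether to stratify depends on how viral load relates to the drug.
Viral load is recorded after the drug and is itself shifted by it — it sits on the causal path from drug to outcome. Conditioning on a mediator would strip out part of the effect we want; the pooled comparison gives the total causal effect.
Pooled: Drug K 39.2% vs Drug Q 55.4%; Drug Q is higher overall.

Drug Q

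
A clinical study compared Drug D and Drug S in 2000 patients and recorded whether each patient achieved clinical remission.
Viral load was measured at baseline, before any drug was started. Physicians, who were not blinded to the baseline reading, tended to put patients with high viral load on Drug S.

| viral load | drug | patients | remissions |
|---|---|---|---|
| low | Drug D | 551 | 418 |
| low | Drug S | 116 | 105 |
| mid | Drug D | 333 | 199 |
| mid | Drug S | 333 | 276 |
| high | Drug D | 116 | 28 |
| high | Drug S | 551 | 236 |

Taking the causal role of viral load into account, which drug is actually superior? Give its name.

Drug S

Within every viral load level Drug S has the higher rate, yet pooled Drug D does — Simpson's reversal.
Here viral load is a common cause — it drives both which drug a case falls under and the outcome. The crude comparison mixes populations; the stratum-specific rates are the causally relevant ones.
Within each level — low: 75.9% vs 90.5%; mid: 59.8% vs 82.9%; high: 24.1% vs 42.8% — Drug S is higher every time.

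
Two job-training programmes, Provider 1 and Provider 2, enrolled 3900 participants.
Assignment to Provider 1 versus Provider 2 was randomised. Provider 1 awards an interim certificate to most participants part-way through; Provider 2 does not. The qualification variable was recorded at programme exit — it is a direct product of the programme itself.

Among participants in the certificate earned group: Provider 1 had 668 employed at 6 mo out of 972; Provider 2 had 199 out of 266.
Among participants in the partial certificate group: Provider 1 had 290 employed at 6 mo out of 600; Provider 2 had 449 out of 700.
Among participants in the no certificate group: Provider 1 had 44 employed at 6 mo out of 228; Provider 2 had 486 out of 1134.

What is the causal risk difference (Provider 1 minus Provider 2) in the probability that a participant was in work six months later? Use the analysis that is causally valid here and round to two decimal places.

+0.02

Because the programme influences qualification attained during the programme, qualification attained during the programme is a post-treatment mediator, not a confounder. Stratifying on it would bias the estimate; the causal effect is the crude pooled difference.
The causal difference is the pooled difference: 0.557 − 0.540 = +0.017.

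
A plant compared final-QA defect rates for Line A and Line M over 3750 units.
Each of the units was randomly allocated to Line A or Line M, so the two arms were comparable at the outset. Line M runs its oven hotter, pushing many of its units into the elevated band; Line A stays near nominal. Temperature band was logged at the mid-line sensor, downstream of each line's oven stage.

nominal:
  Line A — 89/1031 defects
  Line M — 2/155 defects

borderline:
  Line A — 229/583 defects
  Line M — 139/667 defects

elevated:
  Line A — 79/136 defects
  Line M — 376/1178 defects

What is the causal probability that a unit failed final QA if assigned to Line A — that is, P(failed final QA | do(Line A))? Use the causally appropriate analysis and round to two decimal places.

Within every in-process temperature band level Line M has the lower rate, yet pooled Line A does — Simpson's reversal.
In-process temperature band is downstream of the line. One should not condition on a consequence of treatment, so the overall rates are the right comparison.
So P(outcome | do(Line A)) is just the pooled rate for Line A: 397/1750 = 0.227.

0.23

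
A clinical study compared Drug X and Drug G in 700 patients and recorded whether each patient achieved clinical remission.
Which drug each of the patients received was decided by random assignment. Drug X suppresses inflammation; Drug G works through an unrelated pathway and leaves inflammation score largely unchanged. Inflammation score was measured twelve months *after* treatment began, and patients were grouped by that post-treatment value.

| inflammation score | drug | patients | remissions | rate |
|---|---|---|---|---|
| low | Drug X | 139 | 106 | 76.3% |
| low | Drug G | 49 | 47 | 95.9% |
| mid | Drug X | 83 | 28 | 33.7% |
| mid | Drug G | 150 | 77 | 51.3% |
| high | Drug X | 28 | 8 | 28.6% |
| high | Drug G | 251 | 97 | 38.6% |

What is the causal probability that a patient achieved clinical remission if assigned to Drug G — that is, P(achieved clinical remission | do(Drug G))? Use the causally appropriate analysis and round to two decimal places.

Drug G is higher inside every inflammation score stratum but Drug X is higher in aggregate. Whether to stratify depends on how inflammation score relates to the drug.
Inflammation score is downstream of the drug. One should not condition on a consequence of treatment, so the overall rates are the right comparison.
So P(outcome | do(Drug G)) is just the pooled rate for Drug G: 221/450 = 0.491.

0.49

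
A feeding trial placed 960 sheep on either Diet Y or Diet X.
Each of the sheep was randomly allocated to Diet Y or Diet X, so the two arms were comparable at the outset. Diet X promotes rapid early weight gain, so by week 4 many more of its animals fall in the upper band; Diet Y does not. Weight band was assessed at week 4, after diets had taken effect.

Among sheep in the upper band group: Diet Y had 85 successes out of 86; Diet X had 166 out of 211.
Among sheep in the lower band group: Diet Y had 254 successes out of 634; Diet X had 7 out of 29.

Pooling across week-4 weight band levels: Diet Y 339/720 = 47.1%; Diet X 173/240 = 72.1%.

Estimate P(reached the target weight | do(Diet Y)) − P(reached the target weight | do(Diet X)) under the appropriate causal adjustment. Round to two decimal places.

-0.25

Week-4 weight band is recorded after the diet and is itself shifted by it — it sits on the causal path from diet to outcome. Conditioning on a mediator would strip out part of the effect we want; the pooled comparison gives the total causal effect.
The causal difference is the pooled difference: 0.471 − 0.721 = -0.250.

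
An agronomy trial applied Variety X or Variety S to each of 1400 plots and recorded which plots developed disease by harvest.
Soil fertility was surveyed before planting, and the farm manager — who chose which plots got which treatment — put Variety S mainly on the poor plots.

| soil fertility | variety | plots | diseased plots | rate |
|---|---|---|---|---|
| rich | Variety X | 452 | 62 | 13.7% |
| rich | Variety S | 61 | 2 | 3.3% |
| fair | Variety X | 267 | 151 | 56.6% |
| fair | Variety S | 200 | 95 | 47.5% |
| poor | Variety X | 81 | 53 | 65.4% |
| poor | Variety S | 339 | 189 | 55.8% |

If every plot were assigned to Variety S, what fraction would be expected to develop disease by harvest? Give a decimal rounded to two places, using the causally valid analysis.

0.34

The soil fertility-specific comparison favours Variety S throughout, but the pooled figures favour Variety X. The question is whether to condition on soil fertility.
Nothing the variety does changes soil fertility; the imbalance is an allocation artefact. With soil fertility also predicting the outcome, the pooled figure is confounded, and the within-stratum comparison is the causal one.
Standardising Variety S to the population soil fertility mix: 0.366·2/61 + 0.334·95/200 + 0.300·189/339 = 0.338.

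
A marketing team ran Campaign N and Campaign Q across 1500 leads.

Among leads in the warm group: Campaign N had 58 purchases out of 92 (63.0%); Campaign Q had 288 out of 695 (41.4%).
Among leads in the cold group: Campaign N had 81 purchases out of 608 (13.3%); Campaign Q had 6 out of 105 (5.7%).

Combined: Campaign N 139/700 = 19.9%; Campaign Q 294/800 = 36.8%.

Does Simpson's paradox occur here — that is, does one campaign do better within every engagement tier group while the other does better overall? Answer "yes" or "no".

Within each engagement tier level (warm 63.0% vs 41.4%; cold 13.3% vs 5.7%), Campaign N has the higher rate every time. Pooled: 19.9% vs 36.8% — Campaign Q has the higher rate overall. The two comparisons disagree.

yes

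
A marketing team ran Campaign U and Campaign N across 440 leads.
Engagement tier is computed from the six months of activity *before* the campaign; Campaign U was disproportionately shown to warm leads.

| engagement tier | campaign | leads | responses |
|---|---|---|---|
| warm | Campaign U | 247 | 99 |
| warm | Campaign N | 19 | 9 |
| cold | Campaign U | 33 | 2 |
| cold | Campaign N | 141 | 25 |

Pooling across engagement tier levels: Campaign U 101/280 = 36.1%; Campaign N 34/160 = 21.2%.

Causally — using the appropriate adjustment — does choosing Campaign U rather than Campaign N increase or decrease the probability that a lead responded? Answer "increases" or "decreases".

Engagement tier satisfies the back-door criterion: it is not a descendant of the campaign, and it blocks the spurious path from campaign to outcome. Adjusting for it (i.e., using the within-engagement tier rates) gives the causal effect.
Within each level — warm: 40.1% vs 47.4%; cold: 6.1% vs 17.7% — Campaign N is higher every time.

decreases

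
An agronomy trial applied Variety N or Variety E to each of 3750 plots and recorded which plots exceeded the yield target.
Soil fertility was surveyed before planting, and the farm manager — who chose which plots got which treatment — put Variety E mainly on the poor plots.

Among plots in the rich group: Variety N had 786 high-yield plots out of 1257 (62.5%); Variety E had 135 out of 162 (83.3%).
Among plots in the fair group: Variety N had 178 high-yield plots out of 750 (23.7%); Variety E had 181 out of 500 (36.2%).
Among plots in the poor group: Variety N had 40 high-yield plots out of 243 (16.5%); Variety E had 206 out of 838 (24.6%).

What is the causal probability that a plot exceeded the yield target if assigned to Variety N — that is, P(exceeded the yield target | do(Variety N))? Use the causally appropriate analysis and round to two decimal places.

Variety E is higher inside every soil fertility stratum but Variety N is higher in aggregate. Whether to stratify depends on how soil fertility relates to the variety.
Here soil fertility is a common cause — it drives both which variety a case falls under and the outcome. The crude comparison mixes populations; the stratum-specific rates are the causally relevant ones.
Standardising Variety N to the population soil fertility mix: 0.378·786/1257 + 0.333·178/750 + 0.288·40/243 = 0.363.

0.36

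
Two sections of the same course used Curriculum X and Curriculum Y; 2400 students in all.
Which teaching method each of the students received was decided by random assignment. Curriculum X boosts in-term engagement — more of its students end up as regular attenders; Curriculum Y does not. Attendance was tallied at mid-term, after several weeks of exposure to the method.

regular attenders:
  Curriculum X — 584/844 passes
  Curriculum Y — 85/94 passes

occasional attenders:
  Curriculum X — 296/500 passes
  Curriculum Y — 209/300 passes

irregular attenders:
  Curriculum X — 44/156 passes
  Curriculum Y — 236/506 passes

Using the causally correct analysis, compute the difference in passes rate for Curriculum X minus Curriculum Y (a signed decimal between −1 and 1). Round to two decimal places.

Mid-term attendance is downstream of the teaching method. One should not condition on a consequence of treatment, so the overall rates are the right comparison.
The causal difference is the pooled difference: 0.616 − 0.589 = +0.027.

+0.03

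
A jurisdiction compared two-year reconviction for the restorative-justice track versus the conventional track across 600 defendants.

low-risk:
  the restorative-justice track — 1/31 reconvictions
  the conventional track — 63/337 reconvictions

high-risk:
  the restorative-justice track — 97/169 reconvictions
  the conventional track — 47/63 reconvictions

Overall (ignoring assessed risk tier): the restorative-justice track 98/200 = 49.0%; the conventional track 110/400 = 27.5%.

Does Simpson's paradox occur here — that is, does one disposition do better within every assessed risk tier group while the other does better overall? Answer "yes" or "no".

yes

Within each assessed risk tier level (low-risk 3.2% vs 18.7%; high-risk 57.4% vs 74.6%), the restorative-justice track has the lower rate every time. Pooled: 49.0% vs 27.5% — the conventional track has the lower rate overall. The two comparisons disagree.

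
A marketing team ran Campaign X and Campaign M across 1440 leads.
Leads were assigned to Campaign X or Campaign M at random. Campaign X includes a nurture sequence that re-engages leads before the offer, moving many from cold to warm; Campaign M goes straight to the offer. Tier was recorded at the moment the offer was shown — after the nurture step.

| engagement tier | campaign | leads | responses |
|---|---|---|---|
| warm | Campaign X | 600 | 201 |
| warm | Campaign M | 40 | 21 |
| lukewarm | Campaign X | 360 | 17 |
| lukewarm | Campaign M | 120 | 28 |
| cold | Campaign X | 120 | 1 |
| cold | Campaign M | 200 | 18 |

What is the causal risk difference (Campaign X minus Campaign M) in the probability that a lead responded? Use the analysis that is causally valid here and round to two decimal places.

+0.02

The engagement tier-specific comparison favours Campaign M throughout, but the pooled figures favour Campaign X. The question is whether to condition on engagement tier.
Stratifying would compare campaigns among leads the campaigns themselves sorted into engagement tier groups — a form of selection on an intermediate. The unconditioned pooled rates give the total causal effect.
The causal difference is the pooled difference: 0.203 − 0.186 = +0.017.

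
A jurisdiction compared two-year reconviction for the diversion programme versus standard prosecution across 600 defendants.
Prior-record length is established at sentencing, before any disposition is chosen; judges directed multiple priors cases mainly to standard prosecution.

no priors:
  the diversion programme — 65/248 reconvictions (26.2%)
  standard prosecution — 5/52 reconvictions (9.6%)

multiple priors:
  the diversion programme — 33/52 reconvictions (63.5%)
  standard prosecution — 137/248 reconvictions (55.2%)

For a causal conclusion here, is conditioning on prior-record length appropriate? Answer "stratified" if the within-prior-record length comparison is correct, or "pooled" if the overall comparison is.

stratified

Within every prior-record length level standard prosecution has the lower rate, yet pooled the diversion programme does — Simpson's reversal.
The imbalance in prior-record length arose from how defendants were allocated, not from anything the disposition did; and prior-record length independently affects the outcome. The pooled gap is confounded — condition on prior-record length.
Within each level — no priors: 26.2% vs 9.6%; multiple priors: 63.5% vs 55.2% — standard prosecution is lower every time.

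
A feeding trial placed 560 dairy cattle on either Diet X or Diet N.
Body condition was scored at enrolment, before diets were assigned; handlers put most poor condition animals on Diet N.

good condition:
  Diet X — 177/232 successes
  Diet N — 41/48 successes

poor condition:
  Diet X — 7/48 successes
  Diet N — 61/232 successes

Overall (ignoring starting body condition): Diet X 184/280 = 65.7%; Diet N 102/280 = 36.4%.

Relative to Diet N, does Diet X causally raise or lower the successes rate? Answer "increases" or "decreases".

The starting body condition-specific comparison favours Diet N throughout, but the pooled figures favour Diet X. The question is whether to condition on starting body condition.
Since starting body condition is a pre-existing factor (not a product of the diet) and it affects the outcome on its own, it is a confounder. The stratified rates, not the pooled rate, identify the causal effect.
Within each level — good condition: 76.3% vs 85.4%; poor condition: 14.6% vs 26.3% — Diet N is higher every time.

decreases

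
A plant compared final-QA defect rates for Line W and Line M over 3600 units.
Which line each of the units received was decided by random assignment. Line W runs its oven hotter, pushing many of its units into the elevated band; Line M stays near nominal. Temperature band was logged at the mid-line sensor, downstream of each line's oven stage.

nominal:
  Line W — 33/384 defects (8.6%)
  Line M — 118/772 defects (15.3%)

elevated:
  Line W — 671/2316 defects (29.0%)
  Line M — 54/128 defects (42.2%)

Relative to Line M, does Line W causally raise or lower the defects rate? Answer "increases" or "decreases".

The stratified and pooled comparisons disagree (Line W wins within each in-process temperature band; Line M wins overall), so the answer turns on the causal role of in-process temperature band.
In-process temperature band here is a post-treatment variable shaped by the line; conditioning on it would introduce bias rather than remove it. The overall comparison is the causal one.
Pooled: Line W 26.1% vs Line M 19.1%; Line M is lower overall.

increases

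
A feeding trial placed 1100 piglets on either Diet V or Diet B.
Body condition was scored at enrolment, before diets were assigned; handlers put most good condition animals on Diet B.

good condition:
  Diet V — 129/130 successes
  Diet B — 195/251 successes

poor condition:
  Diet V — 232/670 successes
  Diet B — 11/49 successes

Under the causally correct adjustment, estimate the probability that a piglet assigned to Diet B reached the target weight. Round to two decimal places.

0.42

The stratified and pooled comparisons disagree (Diet V wins within each starting body condition; Diet B wins overall), so the answer turns on the causal role of starting body condition.
Since starting body condition is a pre-existing factor (not a product of the diet) and it affects the outcome on its own, it is a confounder. The stratified rates, not the pooled rate, identify the causal effect.
Standardising Diet B to the population starting body condition mix: 0.346·195/251 + 0.654·11/49 = 0.416.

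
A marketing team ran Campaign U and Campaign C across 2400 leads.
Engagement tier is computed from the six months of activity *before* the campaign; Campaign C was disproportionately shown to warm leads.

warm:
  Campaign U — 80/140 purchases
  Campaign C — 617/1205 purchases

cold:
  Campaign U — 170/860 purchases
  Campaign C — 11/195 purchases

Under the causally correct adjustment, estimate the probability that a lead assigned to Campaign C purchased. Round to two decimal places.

0.31

Since engagement tier is a pre-existing factor (not a product of the campaign) and it affects the outcome on its own, it is a confounder. The stratified rates, not the pooled rate, identify the causal effect.
Standardising Campaign C to the population engagement tier mix: 0.560·617/1205 + 0.440·11/195 = 0.312.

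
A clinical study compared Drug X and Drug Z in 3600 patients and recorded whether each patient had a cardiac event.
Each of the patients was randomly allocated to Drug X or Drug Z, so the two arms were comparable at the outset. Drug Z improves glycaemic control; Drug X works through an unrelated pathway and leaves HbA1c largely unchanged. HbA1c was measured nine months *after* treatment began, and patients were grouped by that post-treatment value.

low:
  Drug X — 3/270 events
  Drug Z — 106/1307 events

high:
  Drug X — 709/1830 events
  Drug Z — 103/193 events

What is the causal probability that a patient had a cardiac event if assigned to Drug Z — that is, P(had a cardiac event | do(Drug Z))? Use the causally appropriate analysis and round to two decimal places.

0.14

The HbA1c-specific comparison favours Drug X throughout, but the pooled figures favour Drug Z. The question is whether to condition on HbA1c.
The distribution of HbA1c is itself part of what the drug does — it is an intermediate outcome. Holding it fixed would remove that part of the effect; the total effect is the pooled difference.
So P(outcome | do(Drug Z)) is just the pooled rate for Drug Z: 209/1500 = 0.139.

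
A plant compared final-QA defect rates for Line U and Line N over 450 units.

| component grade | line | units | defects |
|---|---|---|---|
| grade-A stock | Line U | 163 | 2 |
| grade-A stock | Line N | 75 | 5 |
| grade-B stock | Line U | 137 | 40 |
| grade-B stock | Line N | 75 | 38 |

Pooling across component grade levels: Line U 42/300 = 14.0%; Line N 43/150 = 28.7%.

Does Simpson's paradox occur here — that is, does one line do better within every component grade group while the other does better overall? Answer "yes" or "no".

Within each component grade level (grade-A stock 1.2% vs 6.7%; grade-B stock 29.2% vs 50.7%), Line U has the lower rate every time. Pooled: 14.0% vs 28.7% — Line U has the lower rate overall. They agree.

no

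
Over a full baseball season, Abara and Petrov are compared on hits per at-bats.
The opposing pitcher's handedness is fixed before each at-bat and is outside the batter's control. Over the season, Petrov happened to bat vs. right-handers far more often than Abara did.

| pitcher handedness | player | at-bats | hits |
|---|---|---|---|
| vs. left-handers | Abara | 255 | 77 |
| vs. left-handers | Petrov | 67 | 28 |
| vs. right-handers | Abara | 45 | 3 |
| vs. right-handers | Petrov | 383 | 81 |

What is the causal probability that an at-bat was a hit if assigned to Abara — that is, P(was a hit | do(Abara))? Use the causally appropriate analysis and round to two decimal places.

Nothing the player does changes pitcher handedness; the imbalance is an allocation artefact. With pitcher handedness also predicting the outcome, the pooled figure is confounded, and the within-stratum comparison is the causal one.
Standardising Abara to the population pitcher handedness mix: 0.429·77/255 + 0.571·3/45 = 0.168.

0.17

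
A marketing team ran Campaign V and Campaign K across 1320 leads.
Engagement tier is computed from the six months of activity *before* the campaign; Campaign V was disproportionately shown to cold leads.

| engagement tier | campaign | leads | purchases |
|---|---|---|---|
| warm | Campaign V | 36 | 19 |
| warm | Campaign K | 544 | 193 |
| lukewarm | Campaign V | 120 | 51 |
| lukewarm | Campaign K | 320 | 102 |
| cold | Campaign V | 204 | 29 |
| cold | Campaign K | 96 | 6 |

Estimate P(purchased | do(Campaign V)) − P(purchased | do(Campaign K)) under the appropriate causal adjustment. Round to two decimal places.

+0.13

Here engagement tier is a common cause — it drives both which campaign a case falls under and the outcome. The crude comparison mixes populations; the stratum-specific rates are the causally relevant ones.
Adjusting over the population distribution of engagement tier: 0.439·(0.528−0.355) + 0.333·(0.425−0.319) + 0.227·(0.142−0.062) = +0.130.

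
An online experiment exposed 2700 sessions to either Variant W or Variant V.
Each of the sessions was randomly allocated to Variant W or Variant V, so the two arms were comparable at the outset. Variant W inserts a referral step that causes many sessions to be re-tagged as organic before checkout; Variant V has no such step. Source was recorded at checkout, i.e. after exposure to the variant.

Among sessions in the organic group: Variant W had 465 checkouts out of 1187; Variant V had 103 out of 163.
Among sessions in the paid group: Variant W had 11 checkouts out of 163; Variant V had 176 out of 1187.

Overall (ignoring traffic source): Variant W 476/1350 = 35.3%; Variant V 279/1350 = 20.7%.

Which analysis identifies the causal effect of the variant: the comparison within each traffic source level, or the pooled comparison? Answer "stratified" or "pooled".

Because the variant influences traffic source, traffic source is a post-treatment mediator, not a confounder. Stratifying on it would bias the estimate; the causal effect is the crude pooled difference.
Pooled: Variant W 35.3% vs Variant V 20.7%; Variant W is higher overall.

pooled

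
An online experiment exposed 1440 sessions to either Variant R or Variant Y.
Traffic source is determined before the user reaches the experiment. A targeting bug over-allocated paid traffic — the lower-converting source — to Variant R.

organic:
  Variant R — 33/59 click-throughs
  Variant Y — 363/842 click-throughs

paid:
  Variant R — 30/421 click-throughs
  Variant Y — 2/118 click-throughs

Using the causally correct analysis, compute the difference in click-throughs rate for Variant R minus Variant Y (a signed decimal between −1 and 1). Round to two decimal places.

+0.10

The stratified and pooled comparisons disagree (Variant R wins within each traffic source; Variant Y wins overall), so the answer turns on the causal role of traffic source.
Nothing the variant does changes traffic source; the imbalance is an allocation artefact. With traffic source also predicting the outcome, the pooled figure is confounded, and the within-stratum comparison is the causal one.
Adjusting over the population distribution of traffic source: 0.626·(0.559−0.431) + 0.374·(0.071−0.017) = +0.101.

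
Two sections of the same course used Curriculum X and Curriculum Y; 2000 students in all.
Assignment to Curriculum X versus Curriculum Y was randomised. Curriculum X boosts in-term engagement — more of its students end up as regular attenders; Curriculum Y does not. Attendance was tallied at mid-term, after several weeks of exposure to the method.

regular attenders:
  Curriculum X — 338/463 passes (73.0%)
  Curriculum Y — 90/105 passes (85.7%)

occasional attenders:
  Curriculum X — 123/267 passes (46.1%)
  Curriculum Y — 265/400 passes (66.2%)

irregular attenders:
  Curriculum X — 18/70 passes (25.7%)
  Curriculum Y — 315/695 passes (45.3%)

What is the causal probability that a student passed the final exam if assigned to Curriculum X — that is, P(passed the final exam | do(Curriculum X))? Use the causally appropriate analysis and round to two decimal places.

0.60

Mid-term attendance is recorded after the teaching method and is itself shifted by it — it sits on the causal path from teaching method to outcome. Conditioning on a mediator would strip out part of the effect we want; the pooled comparison gives the total causal effect.
So P(outcome | do(Curriculum X)) is just the pooled rate for Curriculum X: 479/800 = 0.599.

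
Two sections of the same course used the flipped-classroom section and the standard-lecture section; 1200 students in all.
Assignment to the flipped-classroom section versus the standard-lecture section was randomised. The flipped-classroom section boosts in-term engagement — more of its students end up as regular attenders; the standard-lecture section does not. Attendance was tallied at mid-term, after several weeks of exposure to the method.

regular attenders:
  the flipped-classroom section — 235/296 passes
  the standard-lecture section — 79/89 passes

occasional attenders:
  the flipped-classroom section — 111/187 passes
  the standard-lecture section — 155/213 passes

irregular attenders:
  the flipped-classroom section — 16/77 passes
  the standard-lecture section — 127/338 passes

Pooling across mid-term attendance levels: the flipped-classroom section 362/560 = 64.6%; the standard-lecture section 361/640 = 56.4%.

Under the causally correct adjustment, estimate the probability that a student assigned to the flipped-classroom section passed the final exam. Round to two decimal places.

0.65

The distribution of mid-term attendance is itself part of what the teaching method does — it is an intermediate outcome. Holding it fixed would remove that part of the effect; the total effect is the pooled difference.
So P(outcome | do(the flipped-classroom section)) is just the pooled rate for the flipped-classroom section: 362/560 = 0.646.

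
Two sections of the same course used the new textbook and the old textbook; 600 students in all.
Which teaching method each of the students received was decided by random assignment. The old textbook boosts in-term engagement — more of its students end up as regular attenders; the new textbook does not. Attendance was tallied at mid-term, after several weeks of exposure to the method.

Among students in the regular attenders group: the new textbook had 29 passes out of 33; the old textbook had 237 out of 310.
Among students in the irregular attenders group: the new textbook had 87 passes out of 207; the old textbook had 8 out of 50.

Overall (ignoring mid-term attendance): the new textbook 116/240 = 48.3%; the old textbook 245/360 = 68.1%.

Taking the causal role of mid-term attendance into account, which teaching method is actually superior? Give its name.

the old textbook

Mid-term attendance here is a post-treatment variable shaped by the teaching method; conditioning on it would introduce bias rather than remove it. The overall comparison is the causal one.
Pooled: the new textbook 48.3% vs the old textbook 68.1%; the old textbook is higher overall.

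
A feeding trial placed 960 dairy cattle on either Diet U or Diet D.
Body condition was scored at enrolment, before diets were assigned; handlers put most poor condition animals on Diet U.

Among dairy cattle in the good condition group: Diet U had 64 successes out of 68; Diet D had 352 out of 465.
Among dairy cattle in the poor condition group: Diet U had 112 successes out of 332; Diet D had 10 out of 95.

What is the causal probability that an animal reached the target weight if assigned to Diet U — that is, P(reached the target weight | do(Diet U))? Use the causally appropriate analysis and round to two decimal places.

Nothing the diet does changes starting body condition; the imbalance is an allocation artefact. With starting body condition also predicting the outcome, the pooled figure is confounded, and the within-stratum comparison is the causal one.
Standardising Diet U to the population starting body condition mix: 0.555·64/68 + 0.445·112/332 = 0.673.

0.67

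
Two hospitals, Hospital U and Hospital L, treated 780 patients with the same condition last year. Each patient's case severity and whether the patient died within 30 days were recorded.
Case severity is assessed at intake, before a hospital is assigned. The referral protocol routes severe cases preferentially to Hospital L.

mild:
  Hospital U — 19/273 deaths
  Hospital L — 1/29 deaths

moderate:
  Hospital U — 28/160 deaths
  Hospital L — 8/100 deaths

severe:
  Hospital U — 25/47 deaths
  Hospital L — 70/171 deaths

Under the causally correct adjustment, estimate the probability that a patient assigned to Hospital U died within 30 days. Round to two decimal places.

Since case severity is a pre-existing factor (not a product of the hospital) and it affects the outcome on its own, it is a confounder. The stratified rates, not the pooled rate, identify the causal effect.
Standardising Hospital U to the population case severity mix: 0.387·19/273 + 0.333·28/160 + 0.279·25/47 = 0.234.

0.23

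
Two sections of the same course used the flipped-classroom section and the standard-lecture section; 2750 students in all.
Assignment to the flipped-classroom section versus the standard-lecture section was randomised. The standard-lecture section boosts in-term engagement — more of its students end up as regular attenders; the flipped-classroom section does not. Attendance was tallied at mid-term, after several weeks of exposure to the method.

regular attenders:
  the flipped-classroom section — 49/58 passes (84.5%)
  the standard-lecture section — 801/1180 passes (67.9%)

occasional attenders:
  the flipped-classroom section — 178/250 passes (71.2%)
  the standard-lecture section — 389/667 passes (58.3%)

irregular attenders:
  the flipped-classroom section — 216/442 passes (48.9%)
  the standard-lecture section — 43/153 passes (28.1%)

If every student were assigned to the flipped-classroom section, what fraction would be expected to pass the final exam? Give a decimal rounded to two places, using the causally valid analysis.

Mid-term attendance here is a post-treatment variable shaped by the teaching method; conditioning on it would introduce bias rather than remove it. The overall comparison is the causal one.
So P(outcome | do(the flipped-classroom section)) is just the pooled rate for the flipped-classroom section: 443/750 = 0.591.

0.59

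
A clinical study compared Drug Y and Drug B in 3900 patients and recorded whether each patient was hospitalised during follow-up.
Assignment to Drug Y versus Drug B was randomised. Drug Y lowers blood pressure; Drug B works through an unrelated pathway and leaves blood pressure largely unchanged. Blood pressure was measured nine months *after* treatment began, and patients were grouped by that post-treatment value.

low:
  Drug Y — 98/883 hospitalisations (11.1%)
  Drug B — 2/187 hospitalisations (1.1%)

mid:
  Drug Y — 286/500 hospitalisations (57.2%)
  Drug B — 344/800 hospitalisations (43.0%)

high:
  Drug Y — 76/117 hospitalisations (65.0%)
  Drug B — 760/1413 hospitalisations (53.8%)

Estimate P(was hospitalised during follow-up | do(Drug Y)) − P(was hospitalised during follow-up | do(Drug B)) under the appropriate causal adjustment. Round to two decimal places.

Because the drug influences blood pressure, blood pressure is a post-treatment mediator, not a confounder. Stratifying on it would bias the estimate; the causal effect is the crude pooled difference.
The causal difference is the pooled difference: 0.307 − 0.461 = -0.154.

-0.15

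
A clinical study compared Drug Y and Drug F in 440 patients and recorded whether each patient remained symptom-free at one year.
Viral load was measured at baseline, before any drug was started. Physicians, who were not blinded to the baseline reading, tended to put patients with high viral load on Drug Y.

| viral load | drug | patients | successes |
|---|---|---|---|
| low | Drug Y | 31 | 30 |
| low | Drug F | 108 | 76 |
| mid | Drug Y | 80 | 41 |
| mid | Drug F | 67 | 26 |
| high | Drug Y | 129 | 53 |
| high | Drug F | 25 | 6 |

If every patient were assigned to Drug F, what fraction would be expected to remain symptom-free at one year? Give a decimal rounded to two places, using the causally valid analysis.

0.44

The viral load-specific comparison favours Drug Y throughout, but the pooled figures favour Drug F. The question is whether to condition on viral load.
The imbalance in viral load arose from how patients were allocated, not from anything the drug did; and viral load independently affects the outcome. The pooled gap is confounded — condition on viral load.
Standardising Drug F to the population viral load mix: 0.316·76/108 + 0.334·26/67 + 0.350·6/25 = 0.436.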